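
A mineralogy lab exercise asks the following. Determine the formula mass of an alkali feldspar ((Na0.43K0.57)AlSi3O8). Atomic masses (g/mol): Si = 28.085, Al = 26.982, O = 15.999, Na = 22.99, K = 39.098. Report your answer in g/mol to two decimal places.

271.40 g/mol

M = 0.43(22.99) + 0.57(39.098) + 1(26.982) + 3(28.085) + 8(15.999)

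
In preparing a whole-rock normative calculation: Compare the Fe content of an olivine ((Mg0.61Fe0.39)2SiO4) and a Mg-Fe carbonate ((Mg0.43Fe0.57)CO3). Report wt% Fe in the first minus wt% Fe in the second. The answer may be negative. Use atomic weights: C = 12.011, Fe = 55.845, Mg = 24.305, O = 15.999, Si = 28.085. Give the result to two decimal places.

-4.77 percentage points

M((Mg0.61Fe0.39)2SiO4) = 165.292 g/mol, so wt% Fe = 43.559/165.292 × 100 = 26.35%.
M((Mg0.43Fe0.57)CO3) = 102.291 g/mol, so wt% Fe = 31.832/102.291 × 100 = 31.12%.
26.35 − 31.12 = -4.77 pp.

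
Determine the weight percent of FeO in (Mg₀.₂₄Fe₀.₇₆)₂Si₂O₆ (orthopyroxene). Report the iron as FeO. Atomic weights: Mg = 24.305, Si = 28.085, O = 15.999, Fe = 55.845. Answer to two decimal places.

M((Mg₀.₂₄Fe₀.₇₆)₂Si₂O₆) = 248.715 g/mol; M(FeO) = 71.844 g/mol.
Moles FeO per formula unit = 1.52 Fe ÷ 1 = 1.5200.
FeO fraction = (1.5200 × 71.844) / 248.715 = 109.203/248.715 = 0.4391.

43.91 wt%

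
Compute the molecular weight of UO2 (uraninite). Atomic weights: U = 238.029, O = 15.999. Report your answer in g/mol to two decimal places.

M = 1(238.029) + 2(15.999)

270.03 g/mol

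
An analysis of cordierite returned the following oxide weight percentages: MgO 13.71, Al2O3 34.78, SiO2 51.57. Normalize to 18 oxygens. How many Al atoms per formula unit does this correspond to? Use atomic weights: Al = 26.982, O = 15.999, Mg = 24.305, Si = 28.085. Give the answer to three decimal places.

MgO: 13.71/40.304 = 0.34016 mol → 0.34016 mol Mg, 0.34016 mol O.
Al2O3: 34.78/101.961 = 0.34111 mol → 0.68222 mol Al, 1.02333 mol O.
SiO2: 51.57/60.083 = 0.85831 mol → 0.85831 mol Si, 1.71662 mol O.
Total oxygen = 3.08011 mol. Normalization factor = 18/3.08011 = 5.84395.
Al per 18 O = 0.68222 × 5.84395 = 3.987.

3.987 Al apfu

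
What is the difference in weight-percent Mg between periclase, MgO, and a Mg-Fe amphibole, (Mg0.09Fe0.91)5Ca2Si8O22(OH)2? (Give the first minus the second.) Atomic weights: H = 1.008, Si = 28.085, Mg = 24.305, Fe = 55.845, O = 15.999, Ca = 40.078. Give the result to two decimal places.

Mg in MgO: molar mass 40.304 g/mol; 1×24.305 = 24.305 g → 60.30 wt%.
Mg in (Mg0.09Fe0.91)5Ca2Si8O22(OH)2: molar mass 955.860 g/mol; 0.45×24.305 = 10.937 g → 1.14 wt%.
Difference = 60.30 − 1.14 = 59.16 percentage points.

59.16 percentage points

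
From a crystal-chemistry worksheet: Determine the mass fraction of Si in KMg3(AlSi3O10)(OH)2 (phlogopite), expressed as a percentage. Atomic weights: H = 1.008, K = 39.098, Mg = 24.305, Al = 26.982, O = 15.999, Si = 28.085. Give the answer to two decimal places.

Molar mass of KMg3(AlSi3O10)(OH)2: 1*39.098 + 3*24.305 + 1*26.982 + 3*28.085 + 12*15.999 + 2*1.008 = 417.254 g/mol.
Mass of Si per formula unit: 3 × 28.085 = 84.255 g.
Weight fraction Si = 84.255 / 417.254 = 0.2019.

20.19 mass %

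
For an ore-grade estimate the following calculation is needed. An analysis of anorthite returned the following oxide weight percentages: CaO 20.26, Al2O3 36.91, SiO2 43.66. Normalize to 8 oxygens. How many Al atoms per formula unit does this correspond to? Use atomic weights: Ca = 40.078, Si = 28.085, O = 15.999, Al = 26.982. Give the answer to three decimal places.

1.997 Al apfu

CaO (M=56.077): mol = 0.36129; Ca = 0.36129, O = 0.36129.
Al2O3 (M=101.961): mol = 0.36200; Al = 0.72400, O = 1.08600.
SiO2 (M=60.083): mol = 0.72666; Si = 0.72666, O = 1.45332.
ΣO = 2.90061; factor = 8/ΣO = 2.75804.
Al apfu = 0.72400 × 2.75804 = 1.997.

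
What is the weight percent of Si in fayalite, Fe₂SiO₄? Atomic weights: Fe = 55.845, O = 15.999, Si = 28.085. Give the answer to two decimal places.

13.78 mass %

Formula mass = 2*55.845 + 1*28.085 + 4*15.999 = 203.771 g/mol, of which 28.085 g is Si.
So Si makes up 28.085/203.771 = 0.1378 of the mass, i.e. 13.78%.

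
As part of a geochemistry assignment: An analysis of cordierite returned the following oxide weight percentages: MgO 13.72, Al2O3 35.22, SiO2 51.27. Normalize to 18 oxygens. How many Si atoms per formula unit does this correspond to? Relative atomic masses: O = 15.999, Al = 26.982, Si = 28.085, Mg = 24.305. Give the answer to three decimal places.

13.72 wt% MgO ÷ 40.304 g/mol = 0.34041 mol, giving 0.34041 Mg and 0.34041 O.
35.22 wt% Al2O3 ÷ 101.961 g/mol = 0.34543 mol, giving 0.69086 Al and 1.03629 O.
51.27 wt% SiO2 ÷ 60.083 g/mol = 0.85332 mol, giving 0.85332 Si and 1.70664 O.
Oxygen sums to 3.08334; scaling by 18/3.08334 = 5.83783 puts the formula on 18 O.
Si: 0.85332 × 5.83783 = 4.982 atoms per formula unit.

4.982 Si apfu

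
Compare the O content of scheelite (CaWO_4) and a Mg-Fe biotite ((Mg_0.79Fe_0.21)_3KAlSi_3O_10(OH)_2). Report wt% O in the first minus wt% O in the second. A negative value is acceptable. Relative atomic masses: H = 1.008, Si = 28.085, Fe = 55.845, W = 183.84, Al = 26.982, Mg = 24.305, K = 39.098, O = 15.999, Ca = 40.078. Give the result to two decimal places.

First mineral: 63.996 g O in 287.914 g formula = 22.23 wt% O.
Second mineral: 191.988 g O in 437.124 g formula = 43.92 wt% O.
22.23% − 43.92% gives a difference of -21.69 percentage points.

-21.69 percentage points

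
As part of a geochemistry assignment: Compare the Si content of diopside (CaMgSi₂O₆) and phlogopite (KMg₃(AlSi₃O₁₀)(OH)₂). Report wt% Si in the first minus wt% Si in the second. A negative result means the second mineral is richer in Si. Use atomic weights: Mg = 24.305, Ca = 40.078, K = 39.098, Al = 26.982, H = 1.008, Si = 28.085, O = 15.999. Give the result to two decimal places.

Si in CaMgSi₂O₆: molar mass 216.547 g/mol; 2×28.085 = 56.170 g → 25.94 wt%.
Si in KMg₃(AlSi₃O₁₀)(OH)₂: molar mass 417.254 g/mol; 3×28.085 = 84.255 g → 20.19 wt%.
Difference = 25.94 − 20.19 = 5.75 percentage points.

5.75 percentage points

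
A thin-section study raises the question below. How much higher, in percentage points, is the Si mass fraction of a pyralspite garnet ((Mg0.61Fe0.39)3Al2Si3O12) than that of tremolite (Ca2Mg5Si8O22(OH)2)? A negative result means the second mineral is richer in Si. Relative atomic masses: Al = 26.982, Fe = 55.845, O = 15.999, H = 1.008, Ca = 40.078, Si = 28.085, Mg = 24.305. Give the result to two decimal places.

First mineral: 84.255 g Si in 440.024 g formula = 19.15 wt% Si.
Second mineral: 224.680 g Si in 812.353 g formula = 27.66 wt% Si.
19.15% − 27.66% gives a difference of -8.51 percentage points.

-8.51 percentage points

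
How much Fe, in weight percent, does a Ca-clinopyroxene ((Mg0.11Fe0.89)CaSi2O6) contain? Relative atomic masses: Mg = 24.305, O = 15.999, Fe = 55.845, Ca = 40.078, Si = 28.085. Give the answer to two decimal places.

M((Mg0.11Fe0.89)CaSi2O6) = 244.618 g/mol.
Fe contributes 0.89 × 55.845 = 49.702 g per mole.
49.702/244.618 = 0.2032 → 20.32%.

20.32 weight percent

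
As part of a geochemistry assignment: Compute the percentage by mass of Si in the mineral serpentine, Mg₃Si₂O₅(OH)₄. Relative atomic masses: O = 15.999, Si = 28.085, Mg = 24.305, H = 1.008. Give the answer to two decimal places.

Molar mass of Mg₃Si₂O₅(OH)₄: 3·24.305 + 2·28.085 + 9·15.999 + 4·1.008 = 277.108 g/mol.
Mass of Si per formula unit: 2 × 28.085 = 56.170 g.
Weight fraction Si = 56.170 / 277.108 = 0.2027.

20.27 wt%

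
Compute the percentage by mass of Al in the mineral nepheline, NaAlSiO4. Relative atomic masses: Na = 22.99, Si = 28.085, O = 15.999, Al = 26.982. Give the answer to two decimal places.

Molar mass of NaAlSiO4: 1×22.99 + 1×26.982 + 1×28.085 + 4×15.999 = 142.053 g/mol.
Mass of Al per formula unit: 1 × 26.982 = 26.982 g.
Weight fraction Al = 26.982 / 142.053 = 0.1899.

18.99 weight percent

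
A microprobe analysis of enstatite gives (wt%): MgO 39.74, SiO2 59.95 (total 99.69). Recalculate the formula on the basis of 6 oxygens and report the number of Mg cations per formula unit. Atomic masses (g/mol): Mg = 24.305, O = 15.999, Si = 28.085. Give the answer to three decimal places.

39.74 wt% MgO ÷ 40.304 g/mol = 0.98601 mol, giving 0.98601 Mg and 0.98601 O.
59.95 wt% SiO2 ÷ 60.083 g/mol = 0.99779 mol, giving 0.99779 Si and 1.99558 O.
Oxygen sums to 2.98159; scaling by 6/2.98159 = 2.01235 puts the formula on 6 O.
Mg: 0.98601 × 2.01235 = 1.984 atoms per formula unit.

1.984 Mg apfu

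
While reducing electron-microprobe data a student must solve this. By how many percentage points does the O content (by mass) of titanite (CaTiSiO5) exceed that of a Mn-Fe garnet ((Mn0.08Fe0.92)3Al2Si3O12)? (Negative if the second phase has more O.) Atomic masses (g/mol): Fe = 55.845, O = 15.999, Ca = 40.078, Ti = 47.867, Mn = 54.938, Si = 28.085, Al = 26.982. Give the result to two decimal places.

O in CaTiSiO5: molar mass 196.025 g/mol; 5×15.999 = 79.995 g → 40.81 wt%.
O in (Mn0.08Fe0.92)3Al2Si3O12: molar mass 497.524 g/mol; 12×15.999 = 191.988 g → 38.59 wt%.
Difference = 40.81 − 38.59 = 2.22 percentage points.

2.22 percentage points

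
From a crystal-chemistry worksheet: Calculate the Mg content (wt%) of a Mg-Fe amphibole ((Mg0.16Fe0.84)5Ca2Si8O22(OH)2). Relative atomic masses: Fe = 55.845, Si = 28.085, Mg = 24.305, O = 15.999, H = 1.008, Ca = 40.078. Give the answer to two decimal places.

Molar mass of (Mg0.16Fe0.84)5Ca2Si8O22(OH)2: 0.80·24.305 + 4.20·55.845 + 2·40.078 + 8·28.085 + 24·15.999 + 2·1.008 = 944.821 g/mol.
Mass of Mg per formula unit: 0.80 × 24.305 = 19.444 g.
Weight fraction Mg = 19.444 / 944.821 = 0.0206.

2.06 wt%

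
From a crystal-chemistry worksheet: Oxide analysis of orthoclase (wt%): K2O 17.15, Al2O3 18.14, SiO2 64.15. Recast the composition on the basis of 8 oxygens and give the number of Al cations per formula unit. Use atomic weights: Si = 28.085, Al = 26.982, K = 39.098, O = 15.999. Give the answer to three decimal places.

17.15 wt% K2O ÷ 94.195 g/mol = 0.18207 mol, giving 0.36414 K and 0.18207 O.
18.14 wt% Al2O3 ÷ 101.961 g/mol = 0.17791 mol, giving 0.35582 Al and 0.53373 O.
64.15 wt% SiO2 ÷ 60.083 g/mol = 1.06769 mol, giving 1.06769 Si and 2.13538 O.
Oxygen sums to 2.85118; scaling by 8/2.85118 = 2.80586 puts the formula on 8 O.
Al: 0.35582 × 2.80586 = 0.998 atoms per formula unit.

0.998 Al apfu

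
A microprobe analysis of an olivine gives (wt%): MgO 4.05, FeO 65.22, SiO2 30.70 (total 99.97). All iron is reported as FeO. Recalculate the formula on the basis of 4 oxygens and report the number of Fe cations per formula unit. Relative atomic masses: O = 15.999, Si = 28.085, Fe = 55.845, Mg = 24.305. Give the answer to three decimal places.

1.789 Fe apfu

MgO (M=40.304): mol = 0.10049; Mg = 0.10049, O = 0.10049.
FeO (M=71.844): mol = 0.90780; Fe = 0.90780, O = 0.90780.
SiO2 (M=60.083): mol = 0.51096; Si = 0.51096, O = 1.02192.
ΣO = 2.03021; factor = 4/ΣO = 1.97024.
Fe apfu = 0.90780 × 1.97024 = 1.789.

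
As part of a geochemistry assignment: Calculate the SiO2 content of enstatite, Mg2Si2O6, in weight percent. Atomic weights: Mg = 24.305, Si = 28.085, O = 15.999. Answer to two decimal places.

Formula mass = 200.774 g/mol.
2 Si → 2.0000 mol SiO2 per formula unit; M(SiO2) = 60.083, so SiO2 mass = 120.166 g.
120.166/200.774 × 100 = 59.85 wt%.

59.85 wt%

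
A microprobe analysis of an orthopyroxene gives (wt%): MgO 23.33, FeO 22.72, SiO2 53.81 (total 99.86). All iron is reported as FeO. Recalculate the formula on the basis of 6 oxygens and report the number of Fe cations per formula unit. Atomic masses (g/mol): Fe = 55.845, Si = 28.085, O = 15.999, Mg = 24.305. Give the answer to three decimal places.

0.706 Fe apfu

MgO (M=40.304): mol = 0.57885; Mg = 0.57885, O = 0.57885.
FeO (M=71.844): mol = 0.31624; Fe = 0.31624, O = 0.31624.
SiO2 (M=60.083): mol = 0.89559; Si = 0.89559, O = 1.79118.
ΣO = 2.68627; factor = 6/ΣO = 2.23358.
Fe apfu = 0.31624 × 2.23358 = 0.706.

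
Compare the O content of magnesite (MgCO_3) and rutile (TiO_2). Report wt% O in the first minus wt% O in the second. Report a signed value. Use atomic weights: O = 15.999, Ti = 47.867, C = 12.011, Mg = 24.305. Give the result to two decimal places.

16.86 percentage points

M(MgCO_3) = 84.313 g/mol, so wt% O = 47.997/84.313 × 100 = 56.93%.
M(TiO_2) = 79.865 g/mol, so wt% O = 31.998/79.865 × 100 = 40.07%.
56.93 − 40.07 = 16.86 pp.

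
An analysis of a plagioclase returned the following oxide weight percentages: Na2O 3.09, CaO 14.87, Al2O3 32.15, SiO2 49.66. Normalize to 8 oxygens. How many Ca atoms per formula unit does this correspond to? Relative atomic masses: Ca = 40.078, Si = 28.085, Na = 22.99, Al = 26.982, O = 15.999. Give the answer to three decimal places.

Na2O (M=61.979): mol = 0.04986; Na = 0.09972, O = 0.04986.
CaO (M=56.077): mol = 0.26517; Ca = 0.26517, O = 0.26517.
Al2O3 (M=101.961): mol = 0.31532; Al = 0.63064, O = 0.94596.
SiO2 (M=60.083): mol = 0.82652; Si = 0.82652, O = 1.65304.
ΣO = 2.91403; factor = 8/ΣO = 2.74534.
Ca apfu = 0.26517 × 2.74534 = 0.728.

0.728 Ca apfu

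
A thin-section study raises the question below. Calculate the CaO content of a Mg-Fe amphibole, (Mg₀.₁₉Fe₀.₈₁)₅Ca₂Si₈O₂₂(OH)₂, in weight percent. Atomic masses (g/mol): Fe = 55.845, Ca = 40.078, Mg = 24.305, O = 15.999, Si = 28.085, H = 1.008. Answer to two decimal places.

11.93 wt%

Formula mass = 940.090 g/mol.
2 Ca → 2.0000 mol CaO per formula unit; M(CaO) = 56.077, so CaO mass = 112.154 g.
112.154/940.090 × 100 = 11.93 wt%.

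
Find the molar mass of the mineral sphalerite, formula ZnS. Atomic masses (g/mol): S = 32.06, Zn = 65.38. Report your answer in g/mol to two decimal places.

97.44 g/mol

The formula mass is the sum 1*65.38 + 1*32.06.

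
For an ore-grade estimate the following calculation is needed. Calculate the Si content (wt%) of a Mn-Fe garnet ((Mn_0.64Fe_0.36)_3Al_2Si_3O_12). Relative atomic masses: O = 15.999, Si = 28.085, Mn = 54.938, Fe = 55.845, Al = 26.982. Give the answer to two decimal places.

M((Mn_0.64Fe_0.36)_3Al_2Si_3O_12) = 496.001 g/mol.
Si contributes 3 × 28.085 = 84.255 g per mole.
84.255/496.001 = 0.1699 → 16.99%.

16.99 wt%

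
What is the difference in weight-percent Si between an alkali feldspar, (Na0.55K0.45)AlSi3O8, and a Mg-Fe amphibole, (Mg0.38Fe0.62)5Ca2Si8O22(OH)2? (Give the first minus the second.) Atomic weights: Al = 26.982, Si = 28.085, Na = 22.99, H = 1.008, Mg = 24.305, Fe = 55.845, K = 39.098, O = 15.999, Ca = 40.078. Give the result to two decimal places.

Si in (Na0.55K0.45)AlSi3O8: molar mass 269.468 g/mol; 3×28.085 = 84.255 g → 31.27 wt%.
Si in (Mg0.38Fe0.62)5Ca2Si8O22(OH)2: molar mass 910.127 g/mol; 8×28.085 = 224.680 g → 24.69 wt%.
Difference = 31.27 − 24.69 = 6.58 percentage points.

6.58 percentage points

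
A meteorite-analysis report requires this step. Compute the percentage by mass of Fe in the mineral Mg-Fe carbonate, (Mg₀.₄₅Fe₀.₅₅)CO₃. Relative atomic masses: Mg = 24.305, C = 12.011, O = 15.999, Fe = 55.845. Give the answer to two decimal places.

Formula mass = 0.45*24.305 + 0.55*55.845 + 1*12.011 + 3*15.999 = 101.660 g/mol, of which 30.715 g is Fe.
So Fe makes up 30.715/101.660 = 0.3021 of the mass, i.e. 30.21%.

30.21 wt%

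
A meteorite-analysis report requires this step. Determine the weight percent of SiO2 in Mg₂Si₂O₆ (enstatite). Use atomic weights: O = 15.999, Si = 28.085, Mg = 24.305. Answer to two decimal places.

Molar mass of Mg₂Si₂O₆ = 2·24.305 + 2·28.085 + 6·15.999 = 200.774 g/mol.
Each formula unit contains 2 Si, equivalent to 2/1 = 2.0000 mol SiO2.
M(SiO2) = 1×28.085 + 2×15.999 = 60.083 g/mol.
Mass of SiO2 per formula unit = 2.0000 × 60.083 = 120.166 g.
SiO2 wt% = 120.166 / 200.774 × 100 = 59.85%.

59.85 wt%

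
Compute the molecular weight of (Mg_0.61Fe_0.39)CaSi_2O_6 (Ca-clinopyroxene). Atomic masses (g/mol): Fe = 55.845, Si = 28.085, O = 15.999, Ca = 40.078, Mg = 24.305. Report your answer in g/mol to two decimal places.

228.85 g/mol

The formula mass is the sum 0.61*24.305 + 0.39*55.845 + 1*40.078 + 2*28.085 + 6*15.999.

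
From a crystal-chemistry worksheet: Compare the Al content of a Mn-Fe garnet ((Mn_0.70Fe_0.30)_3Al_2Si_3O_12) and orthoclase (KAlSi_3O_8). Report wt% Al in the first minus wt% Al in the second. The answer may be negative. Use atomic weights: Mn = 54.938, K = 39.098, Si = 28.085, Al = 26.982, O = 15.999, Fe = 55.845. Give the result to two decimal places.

1.19 percentage points

Al in (Mn_0.70Fe_0.30)_3Al_2Si_3O_12: molar mass 495.837 g/mol; 2×26.982 = 53.964 g → 10.88 wt%.
Al in KAlSi_3O_8: molar mass 278.327 g/mol; 1×26.982 = 26.982 g → 9.69 wt%.
Difference = 10.88 − 9.69 = 1.19 percentage points.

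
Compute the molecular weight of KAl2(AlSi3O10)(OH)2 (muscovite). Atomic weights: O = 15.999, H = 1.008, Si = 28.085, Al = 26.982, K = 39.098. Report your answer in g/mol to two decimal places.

398.30 g/mol

M = 1×39.098 + 3×26.982 + 3×28.085 + 12×15.999 + 2×1.008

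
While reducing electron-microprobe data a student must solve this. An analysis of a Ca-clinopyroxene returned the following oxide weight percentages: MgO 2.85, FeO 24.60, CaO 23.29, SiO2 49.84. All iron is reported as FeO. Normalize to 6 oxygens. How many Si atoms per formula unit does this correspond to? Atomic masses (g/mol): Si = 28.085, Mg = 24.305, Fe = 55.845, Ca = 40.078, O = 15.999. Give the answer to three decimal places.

2.001 Si apfu

2.85 wt% MgO ÷ 40.304 g/mol = 0.07071 mol, giving 0.07071 Mg and 0.07071 O.
24.60 wt% FeO ÷ 71.844 g/mol = 0.34241 mol, giving 0.34241 Fe and 0.34241 O.
23.29 wt% CaO ÷ 56.077 g/mol = 0.41532 mol, giving 0.41532 Ca and 0.41532 O.
49.84 wt% SiO2 ÷ 60.083 g/mol = 0.82952 mol, giving 0.82952 Si and 1.65904 O.
Oxygen sums to 2.48748; scaling by 6/2.48748 = 2.41208 puts the formula on 6 O.
Si: 0.82952 × 2.41208 = 2.001 atoms per formula unit.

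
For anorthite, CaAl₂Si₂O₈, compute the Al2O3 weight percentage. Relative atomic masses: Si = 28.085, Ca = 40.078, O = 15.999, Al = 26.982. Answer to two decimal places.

36.65 wt%

Molar mass of CaAl₂Si₂O₈ = 1×40.078 + 2×26.982 + 2×28.085 + 8×15.999 = 278.204 g/mol.
Each formula unit contains 2 Al, equivalent to 2/2 = 1.0000 mol Al2O3.
M(Al2O3) = 2×26.982 + 3×15.999 = 101.961 g/mol.
Mass of Al2O3 per formula unit = 1.0000 × 101.961 = 101.961 g.
Al2O3 wt% = 101.961 / 278.204 × 100 = 36.65%.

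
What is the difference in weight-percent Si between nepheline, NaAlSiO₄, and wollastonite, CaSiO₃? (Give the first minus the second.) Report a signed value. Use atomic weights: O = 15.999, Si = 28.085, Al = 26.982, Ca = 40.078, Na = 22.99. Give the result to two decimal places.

-4.41 percentage points

M(NaAlSiO₄) = 142.053 g/mol, so wt% Si = 28.085/142.053 × 100 = 19.77%.
M(CaSiO₃) = 116.160 g/mol, so wt% Si = 28.085/116.160 × 100 = 24.18%.
19.77 − 24.18 = -4.41 pp.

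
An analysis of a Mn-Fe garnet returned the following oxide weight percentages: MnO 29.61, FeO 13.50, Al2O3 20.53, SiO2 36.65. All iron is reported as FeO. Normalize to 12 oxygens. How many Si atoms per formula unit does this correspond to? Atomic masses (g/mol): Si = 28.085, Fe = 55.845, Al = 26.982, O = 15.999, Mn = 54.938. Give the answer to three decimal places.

29.61 wt% MnO ÷ 70.937 g/mol = 0.41741 mol, giving 0.41741 Mn and 0.41741 O.
13.50 wt% FeO ÷ 71.844 g/mol = 0.18791 mol, giving 0.18791 Fe and 0.18791 O.
20.53 wt% Al2O3 ÷ 101.961 g/mol = 0.20135 mol, giving 0.40270 Al and 0.60405 O.
36.65 wt% SiO2 ÷ 60.083 g/mol = 0.60999 mol, giving 0.60999 Si and 1.21998 O.
Oxygen sums to 2.42935; scaling by 12/2.42935 = 4.93959 puts the formula on 12 O.
Si: 0.60999 × 4.93959 = 3.013 atoms per formula unit.

3.013 Si apfu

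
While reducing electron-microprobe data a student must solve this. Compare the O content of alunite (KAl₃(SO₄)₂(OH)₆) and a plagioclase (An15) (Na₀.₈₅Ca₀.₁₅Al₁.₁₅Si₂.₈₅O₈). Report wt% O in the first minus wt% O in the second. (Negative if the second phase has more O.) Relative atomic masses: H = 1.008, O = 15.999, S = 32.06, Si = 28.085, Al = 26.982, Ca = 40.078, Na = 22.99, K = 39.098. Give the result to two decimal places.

5.71 percentage points

First mineral: 223.986 g O in 414.198 g formula = 54.08 wt% O.
Second mineral: 127.992 g O in 264.617 g formula = 48.37 wt% O.
54.08% − 48.37% gives a difference of 5.71 percentage points.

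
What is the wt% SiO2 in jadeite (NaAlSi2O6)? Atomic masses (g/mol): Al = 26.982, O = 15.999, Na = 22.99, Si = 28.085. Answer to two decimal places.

Molar mass of NaAlSi2O6 = 1×22.99 + 1×26.982 + 2×28.085 + 6×15.999 = 202.136 g/mol.
Each formula unit contains 2 Si, equivalent to 2/1 = 2.0000 mol SiO2.
M(SiO2) = 1×28.085 + 2×15.999 = 60.083 g/mol.
Mass of SiO2 per formula unit = 2.0000 × 60.083 = 120.166 g.
SiO2 wt% = 120.166 / 202.136 × 100 = 59.45%.

59.45 wt%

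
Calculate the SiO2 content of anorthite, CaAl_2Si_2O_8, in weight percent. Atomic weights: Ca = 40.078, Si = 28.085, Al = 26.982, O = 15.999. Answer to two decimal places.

Formula mass = 278.204 g/mol.
2 Si → 2.0000 mol SiO2 per formula unit; M(SiO2) = 60.083, so SiO2 mass = 120.166 g.
120.166/278.204 × 100 = 43.19 wt%.

43.19 wt%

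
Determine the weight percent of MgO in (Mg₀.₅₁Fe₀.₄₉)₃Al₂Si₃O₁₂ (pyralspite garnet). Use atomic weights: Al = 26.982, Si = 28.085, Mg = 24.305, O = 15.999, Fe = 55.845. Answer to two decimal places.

13.72 wt%

Formula mass = 449.486 g/mol.
1.53 Mg → 1.5300 mol MgO per formula unit; M(MgO) = 40.304, so MgO mass = 61.665 g.
61.665/449.486 × 100 = 13.72 wt%.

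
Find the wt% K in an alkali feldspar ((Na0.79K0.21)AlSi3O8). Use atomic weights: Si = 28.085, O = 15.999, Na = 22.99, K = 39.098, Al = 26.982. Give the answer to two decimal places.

3.09 weight percent

Formula mass = 0.79·22.99 + 0.21·39.098 + 1·26.982 + 3·28.085 + 8·15.999 = 265.602 g/mol, of which 8.211 g is K.
So K makes up 8.211/265.602 = 0.0309 of the mass, i.e. 3.09%.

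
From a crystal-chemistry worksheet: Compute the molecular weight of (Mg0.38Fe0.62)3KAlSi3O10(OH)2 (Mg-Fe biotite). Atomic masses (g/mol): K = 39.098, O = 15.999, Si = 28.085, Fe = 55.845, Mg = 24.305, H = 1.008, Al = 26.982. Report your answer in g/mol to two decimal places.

475.92 g/mol

Mg: 1.14 × 24.305 = 27.7077
Fe: 1.86 × 55.845 = 103.8717
K: 1 × 39.098 = 39.0980
Al: 1 × 26.982 = 26.9820
Si: 3 × 28.085 = 84.2550
O: 12 × 15.999 = 191.9880
H: 2 × 1.008 = 2.0160
Summing the contributions gives the formula mass.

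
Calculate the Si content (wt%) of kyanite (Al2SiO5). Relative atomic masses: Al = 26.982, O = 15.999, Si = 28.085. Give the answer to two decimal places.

17.33 wt%

M(Al2SiO5) = 162.044 g/mol.
Si contributes 1 × 28.085 = 28.085 g per mole.
28.085/162.044 = 0.1733 → 17.33%.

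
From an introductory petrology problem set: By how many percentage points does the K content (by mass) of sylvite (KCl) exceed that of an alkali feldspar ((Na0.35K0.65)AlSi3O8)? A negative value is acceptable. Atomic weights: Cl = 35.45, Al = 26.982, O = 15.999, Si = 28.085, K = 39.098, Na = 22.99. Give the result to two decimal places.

K in KCl: molar mass 74.548 g/mol; 1×39.098 = 39.098 g → 52.45 wt%.
K in (Na0.35K0.65)AlSi3O8: molar mass 272.689 g/mol; 0.65×39.098 = 25.414 g → 9.32 wt%.
Difference = 52.45 − 9.32 = 43.13 percentage points.

43.13 percentage points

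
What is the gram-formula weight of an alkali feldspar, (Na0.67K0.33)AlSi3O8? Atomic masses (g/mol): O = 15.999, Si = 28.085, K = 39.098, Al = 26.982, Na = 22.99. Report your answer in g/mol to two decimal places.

267.53 g/mol

Na: 0.67 × 22.99 = 15.4033
K: 0.33 × 39.098 = 12.9023
Al: 1 × 26.982 = 26.9820
Si: 3 × 28.085 = 84.2550
O: 8 × 15.999 = 127.9920
Summing the contributions gives the formula mass.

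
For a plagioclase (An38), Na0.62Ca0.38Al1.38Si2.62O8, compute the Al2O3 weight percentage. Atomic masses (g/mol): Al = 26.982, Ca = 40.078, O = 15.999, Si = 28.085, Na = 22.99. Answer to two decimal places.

Formula mass = 268.293 g/mol.
1.38 Al → 0.6900 mol Al2O3 per formula unit; M(Al2O3) = 101.961, so Al2O3 mass = 70.353 g.
70.353/268.293 × 100 = 26.22 wt%.

26.22 wt%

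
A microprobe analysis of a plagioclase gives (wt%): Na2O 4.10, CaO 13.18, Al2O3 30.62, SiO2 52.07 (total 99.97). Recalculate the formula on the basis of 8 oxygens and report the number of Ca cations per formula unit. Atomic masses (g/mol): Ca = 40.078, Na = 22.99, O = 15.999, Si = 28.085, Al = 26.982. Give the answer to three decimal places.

0.641 Ca apfu

Na2O (M=61.979): mol = 0.06615; Na = 0.13230, O = 0.06615.
CaO (M=56.077): mol = 0.23503; Ca = 0.23503, O = 0.23503.
Al2O3 (M=101.961): mol = 0.30031; Al = 0.60062, O = 0.90093.
SiO2 (M=60.083): mol = 0.86663; Si = 0.86663, O = 1.73326.
ΣO = 2.93537; factor = 8/ΣO = 2.72538.
Ca apfu = 0.23503 × 2.72538 = 0.641.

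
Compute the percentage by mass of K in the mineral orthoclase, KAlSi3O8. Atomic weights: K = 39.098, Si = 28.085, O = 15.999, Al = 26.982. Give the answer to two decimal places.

Formula mass = 1×39.098 + 1×26.982 + 3×28.085 + 8×15.999 = 278.327 g/mol, of which 39.098 g is K.
So K makes up 39.098/278.327 = 0.1405 of the mass, i.e. 14.05%.

14.05 wt%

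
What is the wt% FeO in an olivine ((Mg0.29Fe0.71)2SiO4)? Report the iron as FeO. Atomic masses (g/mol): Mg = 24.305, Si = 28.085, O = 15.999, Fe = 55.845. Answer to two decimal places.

Formula mass = 185.478 g/mol.
1.42 Fe → 1.4200 mol FeO per formula unit; M(FeO) = 71.844, so FeO mass = 102.018 g.
102.018/185.478 × 100 = 55.00 wt%.

55.00 wt%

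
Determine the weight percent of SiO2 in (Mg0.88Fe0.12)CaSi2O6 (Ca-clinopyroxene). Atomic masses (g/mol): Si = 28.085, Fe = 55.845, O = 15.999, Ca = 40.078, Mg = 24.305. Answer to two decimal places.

54.54 wt%

M((Mg0.88Fe0.12)CaSi2O6) = 220.332 g/mol; M(SiO2) = 60.083 g/mol.
Moles SiO2 per formula unit = 2 Si ÷ 1 = 2.0000.
SiO2 fraction = (2.0000 × 60.083) / 220.332 = 120.166/220.332 = 0.5454.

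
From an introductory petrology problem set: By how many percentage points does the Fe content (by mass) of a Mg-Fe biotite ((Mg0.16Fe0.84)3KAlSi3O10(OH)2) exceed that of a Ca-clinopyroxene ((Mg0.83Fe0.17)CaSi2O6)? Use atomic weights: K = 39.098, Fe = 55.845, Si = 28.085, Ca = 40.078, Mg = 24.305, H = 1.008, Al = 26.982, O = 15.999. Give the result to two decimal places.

24.05 percentage points

Fe in (Mg0.16Fe0.84)3KAlSi3O10(OH)2: molar mass 496.735 g/mol; 2.52×55.845 = 140.729 g → 28.33 wt%.
Fe in (Mg0.83Fe0.17)CaSi2O6: molar mass 221.909 g/mol; 0.17×55.845 = 9.494 g → 4.28 wt%.
Difference = 28.33 − 4.28 = 24.05 percentage points.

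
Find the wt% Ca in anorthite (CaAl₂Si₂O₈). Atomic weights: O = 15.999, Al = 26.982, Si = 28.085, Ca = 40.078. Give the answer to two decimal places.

14.41 mass %

Formula mass = 1*40.078 + 2*26.982 + 2*28.085 + 8*15.999 = 278.204 g/mol, of which 40.078 g is Ca.
So Ca makes up 40.078/278.204 = 0.1441 of the mass, i.e. 14.41%.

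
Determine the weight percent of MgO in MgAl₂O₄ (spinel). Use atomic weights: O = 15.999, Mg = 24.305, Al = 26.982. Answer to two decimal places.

Formula mass = 142.265 g/mol.
1 Mg → 1.0000 mol MgO per formula unit; M(MgO) = 40.304, so MgO mass = 40.304 g.
40.304/142.265 × 100 = 28.33 wt%.

28.33 wt%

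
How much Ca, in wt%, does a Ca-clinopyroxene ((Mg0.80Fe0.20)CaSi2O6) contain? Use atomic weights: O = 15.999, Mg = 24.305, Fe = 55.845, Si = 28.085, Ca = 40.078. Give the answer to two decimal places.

17.98 wt%

M((Mg0.80Fe0.20)CaSi2O6) = 222.855 g/mol.
Ca contributes 1 × 40.078 = 40.078 g per mole.
40.078/222.855 = 0.1798 → 17.98%.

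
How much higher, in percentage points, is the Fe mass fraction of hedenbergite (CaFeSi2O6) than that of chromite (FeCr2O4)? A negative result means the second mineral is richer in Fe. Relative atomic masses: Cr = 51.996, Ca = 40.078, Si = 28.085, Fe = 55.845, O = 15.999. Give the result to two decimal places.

Fe in CaFeSi2O6: molar mass 248.087 g/mol; 1×55.845 = 55.845 g → 22.51 wt%.
Fe in FeCr2O4: molar mass 223.833 g/mol; 1×55.845 = 55.845 g → 24.95 wt%.
Difference = 22.51 − 24.95 = -2.44 percentage points.

-2.44 percentage points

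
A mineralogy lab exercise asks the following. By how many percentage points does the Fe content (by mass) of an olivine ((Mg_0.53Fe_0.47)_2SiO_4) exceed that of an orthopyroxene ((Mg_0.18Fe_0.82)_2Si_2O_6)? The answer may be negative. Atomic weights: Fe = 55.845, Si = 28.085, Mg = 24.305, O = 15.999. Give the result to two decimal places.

-5.45 percentage points

First mineral: 52.494 g Fe in 170.339 g formula = 30.82 wt% Fe.
Second mineral: 91.586 g Fe in 252.500 g formula = 36.27 wt% Fe.
30.82% − 36.27% gives a difference of -5.45 percentage points.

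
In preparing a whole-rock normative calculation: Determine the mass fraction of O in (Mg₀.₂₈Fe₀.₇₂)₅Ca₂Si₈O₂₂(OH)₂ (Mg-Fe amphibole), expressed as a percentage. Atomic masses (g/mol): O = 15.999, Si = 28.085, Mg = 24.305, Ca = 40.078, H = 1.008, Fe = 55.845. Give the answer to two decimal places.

M((Mg₀.₂₈Fe₀.₇₂)₅Ca₂Si₈O₂₂(OH)₂) = 925.897 g/mol.
O contributes 24 × 15.999 = 383.976 g per mole.
383.976/925.897 = 0.4147 → 41.47%.

41.47 wt%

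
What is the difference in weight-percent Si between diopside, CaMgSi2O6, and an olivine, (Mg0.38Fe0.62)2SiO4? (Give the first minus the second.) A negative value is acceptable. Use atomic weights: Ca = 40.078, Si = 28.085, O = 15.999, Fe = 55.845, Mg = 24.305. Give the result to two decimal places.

10.32 percentage points

First mineral: 56.170 g Si in 216.547 g formula = 25.94 wt% Si.
Second mineral: 28.085 g Si in 179.801 g formula = 15.62 wt% Si.
25.94% − 15.62% gives a difference of 10.32 percentage points.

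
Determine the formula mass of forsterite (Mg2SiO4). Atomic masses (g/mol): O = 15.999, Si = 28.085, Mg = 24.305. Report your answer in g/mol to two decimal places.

140.69 g/mol

The formula mass is the sum 2*24.305 + 1*28.085 + 4*15.999.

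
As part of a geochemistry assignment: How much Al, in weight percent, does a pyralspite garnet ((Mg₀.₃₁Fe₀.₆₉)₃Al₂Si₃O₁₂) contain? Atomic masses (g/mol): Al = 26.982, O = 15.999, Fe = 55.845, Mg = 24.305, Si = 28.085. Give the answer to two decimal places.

11.52 weight percent

M((Mg₀.₃₁Fe₀.₆₉)₃Al₂Si₃O₁₂) = 468.410 g/mol.
Al contributes 2 × 26.982 = 53.964 g per mole.
53.964/468.410 = 0.1152 → 11.52%.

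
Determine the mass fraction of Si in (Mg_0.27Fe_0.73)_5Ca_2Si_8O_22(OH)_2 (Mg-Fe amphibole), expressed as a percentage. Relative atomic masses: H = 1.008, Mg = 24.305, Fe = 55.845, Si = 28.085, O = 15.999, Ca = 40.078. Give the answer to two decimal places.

24.22 wt%

Molar mass of (Mg_0.27Fe_0.73)_5Ca_2Si_8O_22(OH)_2: 1.35*24.305 + 3.65*55.845 + 2*40.078 + 8*28.085 + 24*15.999 + 2*1.008 = 927.474 g/mol.
Mass of Si per formula unit: 8 × 28.085 = 224.680 g.
Weight fraction Si = 224.680 / 927.474 = 0.2422.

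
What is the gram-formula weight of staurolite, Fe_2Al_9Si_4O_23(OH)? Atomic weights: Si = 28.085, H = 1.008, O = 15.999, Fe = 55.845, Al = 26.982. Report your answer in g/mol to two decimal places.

851.85 g/mol

Fe: 2 × 55.845 = 111.6900
Al: 9 × 26.982 = 242.8380
Si: 4 × 28.085 = 112.3400
O: 24 × 15.999 = 383.9760
H: 1 × 1.008 = 1.0080
Summing the contributions gives the formula mass.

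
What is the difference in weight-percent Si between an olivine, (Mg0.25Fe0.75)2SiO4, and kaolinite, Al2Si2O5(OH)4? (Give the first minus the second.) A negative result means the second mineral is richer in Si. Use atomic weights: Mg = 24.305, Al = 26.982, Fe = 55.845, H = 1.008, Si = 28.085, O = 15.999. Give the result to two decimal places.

M((Mg0.25Fe0.75)2SiO4) = 188.001 g/mol, so wt% Si = 28.085/188.001 × 100 = 14.94%.
M(Al2Si2O5(OH)4) = 258.157 g/mol, so wt% Si = 56.170/258.157 × 100 = 21.76%.
14.94 − 21.76 = -6.82 pp.

-6.82 percentage points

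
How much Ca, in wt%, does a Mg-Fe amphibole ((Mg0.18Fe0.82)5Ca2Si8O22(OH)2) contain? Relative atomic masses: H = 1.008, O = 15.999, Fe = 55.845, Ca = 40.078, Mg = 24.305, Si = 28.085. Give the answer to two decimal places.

8.51 wt%

Molar mass of (Mg0.18Fe0.82)5Ca2Si8O22(OH)2: 0.90*24.305 + 4.10*55.845 + 2*40.078 + 8*28.085 + 24*15.999 + 2*1.008 = 941.667 g/mol.
Mass of Ca per formula unit: 2 × 40.078 = 80.156 g.
Weight fraction Ca = 80.156 / 941.667 = 0.0851.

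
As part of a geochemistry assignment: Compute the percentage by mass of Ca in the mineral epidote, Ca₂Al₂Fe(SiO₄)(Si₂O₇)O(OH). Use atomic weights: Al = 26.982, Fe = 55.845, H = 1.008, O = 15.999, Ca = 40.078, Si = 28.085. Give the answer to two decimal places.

16.59 wt%

M(Ca₂Al₂Fe(SiO₄)(Si₂O₇)O(OH)) = 483.215 g/mol.
Ca contributes 2 × 40.078 = 80.156 g per mole.
80.156/483.215 = 0.1659 → 16.59%.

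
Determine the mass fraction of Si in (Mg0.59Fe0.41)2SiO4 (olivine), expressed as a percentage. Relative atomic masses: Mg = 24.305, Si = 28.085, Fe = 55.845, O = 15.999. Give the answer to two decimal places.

M((Mg0.59Fe0.41)2SiO4) = 166.554 g/mol.
Si contributes 1 × 28.085 = 28.085 g per mole.
28.085/166.554 = 0.1686 → 16.86%.

16.86 wt%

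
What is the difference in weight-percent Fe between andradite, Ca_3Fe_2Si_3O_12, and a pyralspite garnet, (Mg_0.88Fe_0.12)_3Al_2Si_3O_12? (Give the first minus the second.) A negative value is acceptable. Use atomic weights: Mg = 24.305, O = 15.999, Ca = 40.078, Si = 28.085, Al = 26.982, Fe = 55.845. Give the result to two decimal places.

17.13 percentage points

M(Ca_3Fe_2Si_3O_12) = 508.167 g/mol, so wt% Fe = 111.690/508.167 × 100 = 21.98%.
M((Mg_0.88Fe_0.12)_3Al_2Si_3O_12) = 414.476 g/mol, so wt% Fe = 20.104/414.476 × 100 = 4.85%.
21.98 − 4.85 = 17.13 pp.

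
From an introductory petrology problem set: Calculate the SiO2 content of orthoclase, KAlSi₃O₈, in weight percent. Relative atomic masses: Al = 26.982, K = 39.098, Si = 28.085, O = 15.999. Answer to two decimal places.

Formula mass = 278.327 g/mol.
3 Si → 3.0000 mol SiO2 per formula unit; M(SiO2) = 60.083, so SiO2 mass = 180.249 g.
180.249/278.327 × 100 = 64.76 wt%.

64.76 wt%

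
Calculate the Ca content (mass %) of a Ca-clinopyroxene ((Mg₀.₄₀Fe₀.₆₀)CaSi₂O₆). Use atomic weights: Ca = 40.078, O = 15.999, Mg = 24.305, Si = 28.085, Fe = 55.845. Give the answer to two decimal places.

17.02 mass %

Molar mass of (Mg₀.₄₀Fe₀.₆₀)CaSi₂O₆: 0.40·24.305 + 0.60·55.845 + 1·40.078 + 2·28.085 + 6·15.999 = 235.471 g/mol.
Mass of Ca per formula unit: 1 × 40.078 = 40.078 g.
Weight fraction Ca = 40.078 / 235.471 = 0.1702.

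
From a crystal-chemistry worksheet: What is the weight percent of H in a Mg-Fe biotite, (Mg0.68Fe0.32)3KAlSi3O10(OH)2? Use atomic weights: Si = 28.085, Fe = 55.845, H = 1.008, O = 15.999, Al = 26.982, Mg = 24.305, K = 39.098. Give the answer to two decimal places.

M((Mg0.68Fe0.32)3KAlSi3O10(OH)2) = 447.532 g/mol.
H contributes 2 × 1.008 = 2.016 g per mole.
2.016/447.532 = 0.0045 → 0.45%.

0.45 mass %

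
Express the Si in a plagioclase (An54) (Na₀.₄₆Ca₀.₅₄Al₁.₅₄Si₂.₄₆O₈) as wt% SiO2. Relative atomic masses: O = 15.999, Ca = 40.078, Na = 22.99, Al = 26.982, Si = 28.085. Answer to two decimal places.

M(Na₀.₄₆Ca₀.₅₄Al₁.₅₄Si₂.₄₆O₈) = 270.851 g/mol; M(SiO2) = 60.083 g/mol.
Moles SiO2 per formula unit = 2.46 Si ÷ 1 = 2.4600.
SiO2 fraction = (2.4600 × 60.083) / 270.851 = 147.804/270.851 = 0.5457.

54.57 wt%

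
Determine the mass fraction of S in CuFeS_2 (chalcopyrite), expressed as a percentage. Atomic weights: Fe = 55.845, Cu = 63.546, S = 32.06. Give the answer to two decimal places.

34.94 mass %

M(CuFeS_2) = 183.511 g/mol.
S contributes 2 × 32.06 = 64.120 g per mole.
64.120/183.511 = 0.3494 → 34.94%.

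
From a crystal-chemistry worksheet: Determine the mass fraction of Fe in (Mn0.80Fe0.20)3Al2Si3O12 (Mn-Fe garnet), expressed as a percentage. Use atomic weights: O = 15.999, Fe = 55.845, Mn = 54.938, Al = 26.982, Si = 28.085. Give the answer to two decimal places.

6.76 wt%

Molar mass of (Mn0.80Fe0.20)3Al2Si3O12: 2.40·54.938 + 0.60·55.845 + 2·26.982 + 3·28.085 + 12·15.999 = 495.565 g/mol.
Mass of Fe per formula unit: 0.60 × 55.845 = 33.507 g.
Weight fraction Fe = 33.507 / 495.565 = 0.0676.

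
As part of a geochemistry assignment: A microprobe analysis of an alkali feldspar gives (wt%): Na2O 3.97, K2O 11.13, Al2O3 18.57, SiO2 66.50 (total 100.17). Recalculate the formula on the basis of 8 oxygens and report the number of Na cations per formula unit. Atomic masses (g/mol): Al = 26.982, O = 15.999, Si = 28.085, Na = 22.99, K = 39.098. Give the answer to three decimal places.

3.97 wt% Na2O ÷ 61.979 g/mol = 0.06405 mol, giving 0.12810 Na and 0.06405 O.
11.13 wt% K2O ÷ 94.195 g/mol = 0.11816 mol, giving 0.23632 K and 0.11816 O.
18.57 wt% Al2O3 ÷ 101.961 g/mol = 0.18213 mol, giving 0.36426 Al and 0.54639 O.
66.50 wt% SiO2 ÷ 60.083 g/mol = 1.10680 mol, giving 1.10680 Si and 2.21360 O.
Oxygen sums to 2.94220; scaling by 8/2.94220 = 2.71905 puts the formula on 8 O.
Na: 0.12810 × 2.71905 = 0.348 atoms per formula unit.

0.348 Na apfu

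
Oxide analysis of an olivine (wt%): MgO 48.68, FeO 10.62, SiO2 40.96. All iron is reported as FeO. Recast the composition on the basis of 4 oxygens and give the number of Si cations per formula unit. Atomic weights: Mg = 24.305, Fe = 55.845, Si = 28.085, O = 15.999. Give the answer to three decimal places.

1.003 Si apfu

MgO (M=40.304): mol = 1.20782; Mg = 1.20782, O = 1.20782.
FeO (M=71.844): mol = 0.14782; Fe = 0.14782, O = 0.14782.
SiO2 (M=60.083): mol = 0.68172; Si = 0.68172, O = 1.36344.
ΣO = 2.71908; factor = 4/ΣO = 1.47109.
Si apfu = 0.68172 × 1.47109 = 1.003.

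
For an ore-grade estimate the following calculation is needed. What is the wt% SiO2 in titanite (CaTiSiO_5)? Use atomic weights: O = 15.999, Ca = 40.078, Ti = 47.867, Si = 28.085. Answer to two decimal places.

M(CaTiSiO_5) = 196.025 g/mol; M(SiO2) = 60.083 g/mol.
Moles SiO2 per formula unit = 1 Si ÷ 1 = 1.0000.
SiO2 fraction = (1.0000 × 60.083) / 196.025 = 60.083/196.025 = 0.3065.

30.65 wt%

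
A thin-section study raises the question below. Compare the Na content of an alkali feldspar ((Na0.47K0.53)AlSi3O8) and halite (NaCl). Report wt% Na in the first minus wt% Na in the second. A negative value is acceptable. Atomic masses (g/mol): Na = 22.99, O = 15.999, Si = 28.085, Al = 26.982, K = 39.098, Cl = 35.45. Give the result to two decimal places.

-35.35 percentage points

M((Na0.47K0.53)AlSi3O8) = 270.756 g/mol, so wt% Na = 10.805/270.756 × 100 = 3.99%.
M(NaCl) = 58.440 g/mol, so wt% Na = 22.990/58.440 × 100 = 39.34%.
3.99 − 39.34 = -35.35 pp.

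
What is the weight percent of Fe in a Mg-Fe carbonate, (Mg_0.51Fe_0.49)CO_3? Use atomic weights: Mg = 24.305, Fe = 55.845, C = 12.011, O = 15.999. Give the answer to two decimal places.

Formula mass = 0.51×24.305 + 0.49×55.845 + 1×12.011 + 3×15.999 = 99.768 g/mol, of which 27.364 g is Fe.
So Fe makes up 27.364/99.768 = 0.2743 of the mass, i.e. 27.43%.

27.43 mass %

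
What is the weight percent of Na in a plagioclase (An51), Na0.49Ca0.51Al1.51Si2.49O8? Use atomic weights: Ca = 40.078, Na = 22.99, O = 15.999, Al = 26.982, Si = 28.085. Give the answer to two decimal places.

Formula mass = 0.49×22.99 + 0.51×40.078 + 1.51×26.982 + 2.49×28.085 + 8×15.999 = 270.371 g/mol, of which 11.265 g is Na.
So Na makes up 11.265/270.371 = 0.0417 of the mass, i.e. 4.17%.

4.17 weight percent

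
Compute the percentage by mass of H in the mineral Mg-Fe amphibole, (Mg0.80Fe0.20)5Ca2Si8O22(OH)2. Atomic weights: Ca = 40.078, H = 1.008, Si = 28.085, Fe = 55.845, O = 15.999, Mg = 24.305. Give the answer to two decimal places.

M((Mg0.80Fe0.20)5Ca2Si8O22(OH)2) = 843.893 g/mol.
H contributes 2 × 1.008 = 2.016 g per mole.
2.016/843.893 = 0.0024 → 0.24%.

0.24 wt%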